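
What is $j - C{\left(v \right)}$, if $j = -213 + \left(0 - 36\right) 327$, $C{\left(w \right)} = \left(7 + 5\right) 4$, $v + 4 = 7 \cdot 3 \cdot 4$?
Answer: $-12033$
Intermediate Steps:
$v = 80$ ($v = -4 + 7 \cdot 3 \cdot 4 = -4 + 21 \cdot 4 = -4 + 84 = 80$)
$C{\left(w \right)} = 48$ ($C{\left(w \right)} = 12 \cdot 4 = 48$)
$j = -11985$ ($j = -213 + \left(0 - 36\right) 327 = -213 - 11772 = -11985$)
$j - C{\left(v \right)} = -11985 - 48 = -12033$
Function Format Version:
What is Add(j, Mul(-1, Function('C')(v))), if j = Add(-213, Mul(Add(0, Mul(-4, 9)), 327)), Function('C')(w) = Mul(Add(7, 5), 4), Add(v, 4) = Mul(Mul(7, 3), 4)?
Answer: -12033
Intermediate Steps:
v = 80 (v = Add(-4, Mul(Mul(7, 3), 4)) = Add(-4, Mul(21, 4)) = Add(-4, 84) = 80)
Function('C')(w) = 48 (Function('C')(w) = Mul(12, 4) = 48)
j = -11985 (j = Add(-213, Mul(Add(0, -36), 327)) = Add(-213, Mul(-36, 327)) = Add(-213, -11772) = -11985)
Add(j, Mul(-1, Function('C')(v))) = Add(-11985, Mul(-1, 48)) = Add(-11985, -48) = -12033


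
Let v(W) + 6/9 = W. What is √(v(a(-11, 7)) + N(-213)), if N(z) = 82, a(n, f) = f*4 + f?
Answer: √1047/3 ≈ 10.786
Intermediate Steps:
a(n, f) = 5*f (a(n, f) = 4*f + f = 5*f)
v(W) = -⅔ + W
√(v(a(-11, 7)) + N(-213)) = √((-⅔ + 5*7) + 82) = √((-⅔ + 35) + 82) = √(103/3 + 82) = √(349/3) = √1047/3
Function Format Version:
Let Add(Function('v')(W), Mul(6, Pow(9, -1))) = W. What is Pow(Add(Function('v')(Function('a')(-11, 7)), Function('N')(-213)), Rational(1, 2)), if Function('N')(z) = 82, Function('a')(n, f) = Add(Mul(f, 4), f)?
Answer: Mul(Rational(1, 3), Pow(1047, Rational(1, 2))) ≈ 10.786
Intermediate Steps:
Function('a')(n, f) = Mul(5, f) (Function('a')(n, f) = Add(Mul(4, f), f) = Mul(5, f))
Function('v')(W) = Add(Rational(-2, 3), W)
Pow(Add(Function('v')(Function('a')(-11, 7)), Function('N')(-213)), Rational(1, 2)) = Pow(Add(Add(Rational(-2, 3), Mul(5, 7)), 82), Rational(1, 2)) = Pow(Add(Add(Rational(-2, 3), 35), 82), Rational(1, 2)) = Pow(Add(Rational(103, 3), 82), Rational(1, 2)) = Pow(Rational(349, 3), Rational(1, 2)) = Mul(Rational(1, 3), Pow(1047, Rational(1, 2)))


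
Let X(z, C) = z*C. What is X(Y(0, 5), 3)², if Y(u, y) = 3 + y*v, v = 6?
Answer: 9801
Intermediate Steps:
Y(u, y) = 3 + 6*y (Y(u, y) = 3 + y*6 = 3 + 6*y)
X(z, C) = C*z
X(Y(0, 5), 3)² = (3*(3 + 6*5))² = (3*(3 + 30))² = (3*33)² = 99² = 9801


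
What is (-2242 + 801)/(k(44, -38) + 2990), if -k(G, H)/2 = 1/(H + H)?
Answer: -54758/113621 ≈ -0.48194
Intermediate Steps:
k(G, H) = -1/H (k(G, H) = -2/(H + H) = -2*1/(2*H) = -1/H)
(-2242 + 801)/(k(44, -38) + 2990) = (-2242 + 801)/(-1/(-38) + 2990) = -1441/(-1*(-1/38) + 2990) = -1441/(1/38 + 2990) = -1441/113621/38 = -1441*38/113621 = -54758/113621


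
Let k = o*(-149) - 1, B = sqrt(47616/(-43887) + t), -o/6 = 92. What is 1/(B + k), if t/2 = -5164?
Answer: 109381033/8996275557895 - 2*I*sqrt(552625776934)/98959031136845 ≈ 1.2158e-5 - 1.5024e-8*I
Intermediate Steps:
o = -552 (o = -6*92 = -552)
t = -10328 (t = 2*(-5164) = -10328)
B = 2*I*sqrt(552625776934)/14629 (B = sqrt(47616/(-43887) - 10328) = sqrt(47616*(-1/43887) - 10328) = sqrt(-15872/14629 - 10328) = sqrt(-151104184/14629) = 2*I*sqrt(552625776934)/14629 ≈ 101.63*I)
k = 82247 (k = -552*(-149) - 1 = 82248 - 1 = 82247)
1/(B + k) = 1/(2*I*sqrt(552625776934)/14629 + 82247) = 1/(82247 + 2*I*sqrt(552625776934)/14629)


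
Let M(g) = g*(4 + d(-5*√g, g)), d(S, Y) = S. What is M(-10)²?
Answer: -23400 - 4000*I*√10 ≈ -23400.0 - 12649.0*I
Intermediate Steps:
M(g) = g*(4 - 5*√g)
M(-10)² = (-(-50)*I*√10 + 4*(-10))² = (-(-50)*I*√10 - 40)² = (50*I*√10 - 40)² = (-40 + 50*I*√10)²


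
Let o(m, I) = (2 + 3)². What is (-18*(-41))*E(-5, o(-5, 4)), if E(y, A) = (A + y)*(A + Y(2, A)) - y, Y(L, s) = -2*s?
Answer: -365310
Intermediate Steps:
o(m, I) = 25 (o(m, I) = 5² = 25)
E(y, A) = -y - A*(A + y) (E(y, A) = (A + y)*(A - 2*A) - y = (A + y)*(-A) - y = -A*(A + y) - y = -y - A*(A + y))
(-18*(-41))*E(-5, o(-5, 4)) = (-18*(-41))*(-1*(-5) - 1*25² - 1*25*(-5)) = 738*(5 - 1*625 + 125) = 738*(5 - 625 + 125) = 738*(-495) = -365310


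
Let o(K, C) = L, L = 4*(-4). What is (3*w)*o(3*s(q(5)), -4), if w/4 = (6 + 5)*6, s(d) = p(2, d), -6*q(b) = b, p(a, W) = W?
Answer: -12672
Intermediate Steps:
q(b) = -b/6
s(d) = d
w = 264 (w = 4*((6 + 5)*6) = 4*(11*6) = 4*66 = 264)
L = -16
o(K, C) = -16
(3*w)*o(3*s(q(5)), -4) = (3*264)*(-16) = 792*(-16) = -12672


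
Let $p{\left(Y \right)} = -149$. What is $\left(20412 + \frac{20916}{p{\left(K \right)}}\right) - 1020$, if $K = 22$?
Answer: $\frac{2868492}{149} \approx 19252.0$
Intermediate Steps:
$\left(20412 + \frac{20916}{p{\left(K \right)}}\right) - 1020 = \left(20412 + \frac{20916}{-149}\right) - 1020 = \left(20412 + 20916 \left(- \frac{1}{149}\right)\right) - 1020 = \left(20412 - \frac{20916}{149}\right) - 1020 = \frac{3020472}{149} - 1020 = \frac{2868492}{149}$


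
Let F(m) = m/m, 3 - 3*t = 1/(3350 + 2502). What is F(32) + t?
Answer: 35111/17556 ≈ 1.9999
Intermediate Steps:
t = 17555/17556 (t = 1 - 1/(3*(3350 + 2502)) = 1 - ⅓/5852 = 1 - ⅓*1/5852 = 1 - 1/17556 = 17555/17556 ≈ 0.99994)
F(m) = 1
F(32) + t = 1 + 17555/17556 = 35111/17556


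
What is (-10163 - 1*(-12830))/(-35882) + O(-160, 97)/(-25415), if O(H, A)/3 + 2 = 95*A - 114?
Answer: -149607537/130277290 ≈ -1.1484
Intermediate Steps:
O(H, A) = -348 + 285*A (O(H, A) = -6 + 3*(95*A - 114) = -6 + 3*(-114 + 95*A) = -6 + (-342 + 285*A) = -348 + 285*A)
(-10163 - 1*(-12830))/(-35882) + O(-160, 97)/(-25415) = (-10163 - 1*(-12830))/(-35882) + (-348 + 285*97)/(-25415) = (-10163 + 12830)*(-1/35882) + (-348 + 27645)*(-1/25415) = 2667*(-1/35882) + 27297*(-1/25415) = -381/5126 - 27297/25415 = -149607537/130277290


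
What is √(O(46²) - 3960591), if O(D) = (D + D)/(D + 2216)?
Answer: I*√12867956985/57 ≈ 1990.1*I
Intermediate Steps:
O(D) = 2*D/(2216 + D) (O(D) = (2*D)/(2216 + D) = 2*D/(2216 + D))
√(O(46²) - 3960591) = √(2*46²/(2216 + 46²) - 3960591) = √(2*2116/(2216 + 2116) - 3960591) = √(2*2116/4332 - 3960591) = √(2*2116*(1/4332) - 3960591) = √(1058/1083 - 3960591) = √(-4289318995/1083) = I*√12867956985/57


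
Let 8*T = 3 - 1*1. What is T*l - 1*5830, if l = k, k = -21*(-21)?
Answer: -22879/4 ≈ -5719.8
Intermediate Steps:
k = 441
l = 441
T = ¼ (T = (3 - 1*1)/8 = (3 - 1)/8 = (⅛)*2 = ¼ ≈ 0.25000)
T*l - 1*5830 = (¼)*441 - 1*5830 = 441/4 - 5830 = -22879/4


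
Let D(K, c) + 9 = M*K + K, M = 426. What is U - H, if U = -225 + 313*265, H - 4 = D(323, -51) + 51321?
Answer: -106517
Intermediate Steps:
D(K, c) = -9 + 427*K (D(K, c) = -9 + (426*K + K) = -9 + 427*K)
H = 189237 (H = 4 + ((-9 + 427*323) + 51321) = 4 + ((-9 + 137921) + 51321) = 4 + (137912 + 51321) = 4 + 189233 = 189237)
U = 82720 (U = -225 + 82945 = 82720)
U - H = 82720 - 1*189237 = 82720 - 189237 = -106517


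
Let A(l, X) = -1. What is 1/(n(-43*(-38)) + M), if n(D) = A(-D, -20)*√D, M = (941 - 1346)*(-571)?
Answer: 231255/53478873391 + √1634/53478873391 ≈ 4.3250e-6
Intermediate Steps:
M = 231255 (M = -405*(-571) = 231255)
n(D) = -√D
1/(n(-43*(-38)) + M) = 1/(-√(-43*(-38)) + 231255) = 1/(-√1634 + 231255) = 1/(231255 - √1634)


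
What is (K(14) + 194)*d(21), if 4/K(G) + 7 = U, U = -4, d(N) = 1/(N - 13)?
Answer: 1065/44 ≈ 24.205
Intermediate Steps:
d(N) = 1/(-13 + N)
K(G) = -4/11 (K(G) = 4/(-7 - 4) = 4/(-11) = 4*(-1/11) = -4/11)
(K(14) + 194)*d(21) = (-4/11 + 194)/(-13 + 21) = (2130/11)/8 = (2130/11)*(1/8) = 1065/44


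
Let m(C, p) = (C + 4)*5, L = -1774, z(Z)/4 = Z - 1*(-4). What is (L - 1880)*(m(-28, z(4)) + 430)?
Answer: -1132740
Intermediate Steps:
z(Z) = 16 + 4*Z (z(Z) = 4*(Z - 1*(-4)) = 4*(Z + 4) = 4*(4 + Z) = 16 + 4*Z)
m(C, p) = 20 + 5*C (m(C, p) = (4 + C)*5 = 20 + 5*C)
(L - 1880)*(m(-28, z(4)) + 430) = (-1774 - 1880)*((20 + 5*(-28)) + 430) = -3654*((20 - 140) + 430) = -3654*(-120 + 430) = -3654*310 = -1132740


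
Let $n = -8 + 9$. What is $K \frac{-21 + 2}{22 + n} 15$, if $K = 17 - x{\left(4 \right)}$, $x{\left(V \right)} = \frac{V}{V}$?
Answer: $- \frac{4560}{23} \approx -198.26$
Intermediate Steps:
$x{\left(V \right)} = 1$
$n = 1$
$K = 16$ ($K = 17 - 1 = 16$)
$K \frac{-21 + 2}{22 + n} 15 = 16 \frac{-21 + 2}{22 + 1} \cdot 15 = 16 \left(- \frac{19}{23}\right) 15 = \left(- \frac{304}{23}\right) 15 = - \frac{4560}{23}$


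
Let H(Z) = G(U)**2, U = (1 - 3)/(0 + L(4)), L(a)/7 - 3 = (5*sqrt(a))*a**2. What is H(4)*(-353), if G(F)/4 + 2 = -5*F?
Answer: -29154885632/1301881 ≈ -22394.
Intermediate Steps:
L(a) = 21 + 35*a**(5/2) (L(a) = 21 + 7*((5*sqrt(a))*a**2) = 21 + 7*(5*a**(5/2)) = 21 + 35*a**(5/2))
U = -2/1141 (U = (1 - 3)/(0 + (21 + 35*4**(5/2))) = -2/(0 + (21 + 35*32)) = -2/(0 + (21 + 1120)) = -2/(0 + 1141) = -2/1141 ≈ -0.0017528)
G(F) = -8 - 20*F (G(F) = -8 + 4*(-5*F) = -8 - 20*F)
H(Z) = 82591744/1301881 (H(Z) = (-8 - 20*(-2/1141))**2 = (-8 + 40/1141)**2 = (-9088/1141)**2 = 82591744/1301881)
H(4)*(-353) = (82591744/1301881)*(-353) = -29154885632/1301881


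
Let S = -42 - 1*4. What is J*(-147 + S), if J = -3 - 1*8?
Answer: 2123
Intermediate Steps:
S = -46 (S = -42 - 4 = -46)
J = -11 (J = -3 - 8 = -11)
J*(-147 + S) = -11*(-147 - 46) = -11*(-193) = 2123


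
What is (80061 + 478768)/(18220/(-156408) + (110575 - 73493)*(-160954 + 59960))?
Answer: -21851331558/146439316886371 ≈ -0.00014922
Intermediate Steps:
(80061 + 478768)/(18220/(-156408) + (110575 - 73493)*(-160954 + 59960)) = 558829/(18220*(-1/156408) + 37082*(-100994)) = 558829/(-4555/39102 - 3745059508) = 558829/(-146439316886371/39102) = 558829*(-39102/146439316886371) = -21851331558/146439316886371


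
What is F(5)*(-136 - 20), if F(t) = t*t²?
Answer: -19500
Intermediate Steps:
F(t) = t³
F(5)*(-136 - 20) = 5³*(-136 - 20) = 125*(-156) = -19500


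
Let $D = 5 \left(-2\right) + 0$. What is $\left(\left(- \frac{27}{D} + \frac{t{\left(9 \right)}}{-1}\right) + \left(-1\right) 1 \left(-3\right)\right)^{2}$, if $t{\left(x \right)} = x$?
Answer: $\frac{1089}{100} \approx 10.89$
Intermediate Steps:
$D = -10$ ($D = -10 + 0 = -10$)
$\left(\left(- \frac{27}{D} + \frac{t{\left(9 \right)}}{-1}\right) + \left(-1\right) 1 \left(-3\right)\right)^{2} = \left(\left(- \frac{27}{-10} + \frac{9}{-1}\right) + \left(-1\right) 1 \left(-3\right)\right)^{2} = \left(\left(\left(-27\right) \left(- \frac{1}{10}\right) + 9 \left(-1\right)\right) - -3\right)^{2} = \left(\left(\frac{27}{10} - 9\right) + 3\right)^{2} = \left(- \frac{63}{10} + 3\right)^{2} = \left(- \frac{33}{10}\right)^{2} = \frac{1089}{100}$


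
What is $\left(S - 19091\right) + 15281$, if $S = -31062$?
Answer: $-34872$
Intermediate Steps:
$\left(S - 19091\right) + 15281 = \left(-31062 - 19091\right) + 15281 = -50153 + 15281 = -34872$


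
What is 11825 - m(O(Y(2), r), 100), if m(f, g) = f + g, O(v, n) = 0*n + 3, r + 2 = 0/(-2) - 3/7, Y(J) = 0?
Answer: 11722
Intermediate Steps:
r = -17/7 (r = -2 + (0/(-2) - 3/7) = -2 + (0*(-½) - 3*⅐) = -2 + (0 - 3/7) = -2 - 3/7 = -17/7 ≈ -2.4286)
O(v, n) = 3 (O(v, n) = 0 + 3 = 3)
11825 - m(O(Y(2), r), 100) = 11825 - (3 + 100) = 11825 - 1*103 = 11825 - 103 = 11722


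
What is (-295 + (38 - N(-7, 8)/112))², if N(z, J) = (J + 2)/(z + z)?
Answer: 40595399289/614656 ≈ 66046.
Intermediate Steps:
N(z, J) = (2 + J)/(2*z) (N(z, J) = (2 + J)/((2*z)) = (2 + J)*(1/(2*z)) = (2 + J)/(2*z))
(-295 + (38 - N(-7, 8)/112))² = (-295 + (38 - (½)*(2 + 8)/(-7)/112))² = (-295 + (38 - (½)*(-⅐)*10/112))² = (-295 + (38 - (-5)/(7*112)))² = (-295 + (38 - 1*(-5/784)))² = (-295 + (38 + 5/784))² = (-295 + 29797/784)² = (-201483/784)² = 40595399289/614656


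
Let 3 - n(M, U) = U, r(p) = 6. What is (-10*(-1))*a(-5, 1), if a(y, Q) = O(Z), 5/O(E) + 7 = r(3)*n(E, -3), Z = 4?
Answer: 50/29 ≈ 1.7241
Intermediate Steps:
n(M, U) = 3 - U
O(E) = 5/29 (O(E) = 5/(-7 + 6*(3 - 1*(-3))) = 5/(-7 + 6*(3 + 3)) = 5/(-7 + 6*6) = 5/(-7 + 36) = 5/29)
a(y, Q) = 5/29
(-10*(-1))*a(-5, 1) = -10*(-1)*(5/29) = 10*(5/29) = 50/29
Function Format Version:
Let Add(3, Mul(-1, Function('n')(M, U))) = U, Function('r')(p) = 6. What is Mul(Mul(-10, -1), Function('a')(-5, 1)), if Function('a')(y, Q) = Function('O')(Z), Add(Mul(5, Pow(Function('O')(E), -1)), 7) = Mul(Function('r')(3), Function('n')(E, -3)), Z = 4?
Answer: Rational(50, 29) ≈ 1.7241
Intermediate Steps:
Function('n')(M, U) = Add(3, Mul(-1, U))
Function('O')(E) = Rational(5, 29) (Function('O')(E) = Mul(5, Pow(Add(-7, Mul(6, Add(3, Mul(-1, -3)))), -1)) = Mul(5, Pow(Add(-7, Mul(6, Add(3, 3))), -1)) = Mul(5, Pow(Add(-7, Mul(6, 6)), -1)) = Mul(5, Pow(Add(-7, 36), -1)) = Mul(5, Pow(29, -1)) = Mul(5, Rational(1, 29)) = Rational(5, 29))
Function('a')(y, Q) = Rational(5, 29)
Mul(Mul(-10, -1), Function('a')(-5, 1)) = Mul(Mul(-10, -1), Rational(5, 29)) = Mul(10, Rational(5, 29)) = Rational(50, 29)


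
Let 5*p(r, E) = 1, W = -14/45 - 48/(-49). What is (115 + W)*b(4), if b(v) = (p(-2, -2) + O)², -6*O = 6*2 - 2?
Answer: 123443716/496125 ≈ 248.82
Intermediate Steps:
W = 1474/2205 (W = -14*1/45 - 48*(-1/49) = -14/45 + 48/49 = 1474/2205 ≈ 0.66848)
p(r, E) = ⅕ (p(r, E) = (⅕)*1 = ⅕)
O = -5/3 (O = -(6*2 - 2)/6 = -(12 - 2)/6 = -⅙*10 = -5/3 ≈ -1.6667)
b(v) = 484/225 (b(v) = (⅕ - 5/3)² = (-22/15)² = 484/225)
(115 + W)*b(4) = (115 + 1474/2205)*(484/225) = (255049/2205)*(484/225) = 123443716/496125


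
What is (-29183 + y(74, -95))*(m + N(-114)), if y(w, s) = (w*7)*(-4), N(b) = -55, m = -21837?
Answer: 684234460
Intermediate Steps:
y(w, s) = -28*w (y(w, s) = (7*w)*(-4) = -28*w)
(-29183 + y(74, -95))*(m + N(-114)) = (-29183 - 28*74)*(-21837 - 55) = (-29183 - 2072)*(-21892) = -31255*(-21892) = 684234460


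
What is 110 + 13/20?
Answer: 2213/20 ≈ 110.65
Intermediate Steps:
110 + 13/20 = 2213/20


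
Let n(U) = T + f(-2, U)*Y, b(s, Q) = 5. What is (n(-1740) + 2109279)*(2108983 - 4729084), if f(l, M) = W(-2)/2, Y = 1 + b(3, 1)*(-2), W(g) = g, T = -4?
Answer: -5526537117684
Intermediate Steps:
Y = -9 (Y = 1 + 5*(-2) = 1 - 10 = -9)
f(l, M) = -1 (f(l, M) = -2/2 = -2*1/2 = -1)
n(U) = 5 (n(U) = -4 - 1*(-9) = -4 + 9 = 5)
(n(-1740) + 2109279)*(2108983 - 4729084) = (5 + 2109279)*(2108983 - 4729084) = 2109284*(-2620101) = -5526537117684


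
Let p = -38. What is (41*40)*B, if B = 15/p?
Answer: -12300/19 ≈ -647.37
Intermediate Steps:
B = -15/38 (B = 15/(-38) = 15*(-1/38) = -15/38 ≈ -0.39474)
(41*40)*B = (41*40)*(-15/38) = 1640*(-15/38) = -12300/19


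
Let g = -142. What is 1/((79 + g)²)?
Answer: 1/3969 ≈ 0.00025195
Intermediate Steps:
1/((79 + g)²) = 1/((79 - 142)²) = 1/((-63)²) = 1/3969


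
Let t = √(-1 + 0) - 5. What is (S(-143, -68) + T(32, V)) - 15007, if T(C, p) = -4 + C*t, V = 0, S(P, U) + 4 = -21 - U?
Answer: -15128 + 32*I ≈ -15128.0 + 32.0*I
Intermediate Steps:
S(P, U) = -25 - U (S(P, U) = -4 + (-21 - U) = -25 - U)
t = -5 + I (t = √(-1) - 5 = I - 5 = -5 + I ≈ -5.0 + 1.0*I)
T(C, p) = -4 + C*(-5 + I)
(S(-143, -68) + T(32, V)) - 15007 = ((-25 - 1*(-68)) + (-4 + 32*(-5 + I))) - 15007 = ((-25 + 68) + (-4 + (-160 + 32*I))) - 15007 = (43 + (-164 + 32*I)) - 15007 = (-121 + 32*I) - 15007 = -15128 + 32*I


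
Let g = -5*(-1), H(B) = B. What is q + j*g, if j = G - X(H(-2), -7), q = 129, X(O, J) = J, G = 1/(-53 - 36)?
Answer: 14591/89 ≈ 163.94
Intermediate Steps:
G = -1/89 (G = 1/(-89) = -1/89 ≈ -0.011236)
g = 5
j = 622/89 (j = -1/89 - 1*(-7) = -1/89 + 7 = 622/89 ≈ 6.9888)
q + j*g = 129 + (622/89)*5 = 129 + 3110/89 = 14591/89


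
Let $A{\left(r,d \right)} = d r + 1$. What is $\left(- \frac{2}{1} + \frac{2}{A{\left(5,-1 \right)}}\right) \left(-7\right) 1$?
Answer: $\frac{35}{2} \approx 17.5$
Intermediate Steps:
$A{\left(r,d \right)} = 1 + d r$
$\left(- \frac{2}{1} + \frac{2}{A{\left(5,-1 \right)}}\right) \left(-7\right) 1 = \left(- \frac{2}{1} + \frac{2}{1 - 5}\right) \left(-7\right) 1 = \left(\left(-2\right) 1 + \frac{2}{1 - 5}\right) \left(-7\right) 1 = \left(-2 + \frac{2}{-4}\right) \left(-7\right) 1 = \left(-2 + 2 \left(- \frac{1}{4}\right)\right) \left(-7\right) 1 = \left(-2 - \frac{1}{2}\right) \left(-7\right) 1 = \left(- \frac{5}{2}\right) \left(-7\right) 1 = \frac{35}{2} \cdot 1 = \frac{35}{2}$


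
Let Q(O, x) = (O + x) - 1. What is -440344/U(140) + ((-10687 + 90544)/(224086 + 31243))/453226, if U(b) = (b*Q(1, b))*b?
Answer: -167622221536769/1044540981169000 ≈ -0.16047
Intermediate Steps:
Q(O, x) = -1 + O + x
U(b) = b**3 (U(b) = (b*(-1 + 1 + b))*b = (b*b)*b = b**2*b = b**3)
-440344/U(140) + ((-10687 + 90544)/(224086 + 31243))/453226 = -440344/(140**3) + ((-10687 + 90544)/(224086 + 31243))/453226 = -440344/2744000 + (79857/255329)*(1/453226) = -440344*1/2744000 + (79857*(1/255329))*(1/453226) = -55043/343000 + (79857/255329)*(1/453226) = -55043/343000 + 4203/6090617966 = -167622221536769/1044540981169000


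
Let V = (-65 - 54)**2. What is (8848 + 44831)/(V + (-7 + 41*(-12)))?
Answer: 17893/4554 ≈ 3.9291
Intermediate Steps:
V = 14161 (V = (-119)**2 = 14161)
(8848 + 44831)/(V + (-7 + 41*(-12))) = (8848 + 44831)/(14161 + (-7 + 41*(-12))) = 53679/(14161 + (-7 - 492)) = 53679/(14161 - 499) = 53679/13662 = 53679*(1/13662) = 17893/4554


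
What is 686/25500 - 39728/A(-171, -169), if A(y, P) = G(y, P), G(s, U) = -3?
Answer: 168844343/12750 ≈ 13243.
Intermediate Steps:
A(y, P) = -3
686/25500 - 39728/A(-171, -169) = 686/25500 - 39728/(-3) = 686*(1/25500) - 39728*(-⅓) = 343/12750 + 39728/3 = 168844343/12750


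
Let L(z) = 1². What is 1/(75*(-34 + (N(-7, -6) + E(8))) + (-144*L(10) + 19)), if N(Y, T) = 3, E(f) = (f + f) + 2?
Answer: -1/1100 ≈ -0.00090909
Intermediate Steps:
L(z) = 1
E(f) = 2 + 2*f (E(f) = 2*f + 2 = 2 + 2*f)
1/(75*(-34 + (N(-7, -6) + E(8))) + (-144*L(10) + 19)) = 1/(75*(-34 + (3 + (2 + 2*8))) + (-144*1 + 19)) = 1/(75*(-34 + (3 + (2 + 16))) + (-144 + 19)) = 1/(75*(-34 + (3 + 18)) - 125) = 1/(75*(-34 + 21) - 125) = 1/(75*(-13) - 125) = 1/(-975 - 125) = 1/(-1100) = -1/1100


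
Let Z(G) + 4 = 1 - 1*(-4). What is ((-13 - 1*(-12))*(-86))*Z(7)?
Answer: 86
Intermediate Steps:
Z(G) = 1 (Z(G) = -4 + (1 - 1*(-4)) = -4 + (1 + 4) = -4 + 5 = 1)
((-13 - 1*(-12))*(-86))*Z(7) = ((-13 - 1*(-12))*(-86))*1 = ((-13 + 12)*(-86))*1 = -1*(-86)*1 = 86*1 = 86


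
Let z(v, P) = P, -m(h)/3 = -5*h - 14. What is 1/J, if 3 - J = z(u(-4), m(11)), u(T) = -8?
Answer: -1/204 ≈ -0.0049020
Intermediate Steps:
m(h) = 42 + 15*h (m(h) = -3*(-5*h - 14) = -3*(-14 - 5*h) = 42 + 15*h)
J = -204 (J = 3 - (42 + 15*11) = 3 - (42 + 165) = 3 - 1*207 = 3 - 207 = -204)
1/J = 1/(-204) = -1/204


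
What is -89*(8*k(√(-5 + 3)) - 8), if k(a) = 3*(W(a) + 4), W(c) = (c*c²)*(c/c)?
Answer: -7832 + 4272*I*√2 ≈ -7832.0 + 6041.5*I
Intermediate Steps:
W(c) = c³ (W(c) = c³*1 = c³)
k(a) = 12 + 3*a³ (k(a) = 3*(a³ + 4) = 3*(4 + a³) = 12 + 3*a³)
-89*(8*k(√(-5 + 3)) - 8) = -89*(8*(12 + 3*(√(-5 + 3))³) - 8) = -89*(8*(12 + 3*(√(-2))³) - 8) = -89*(8*(12 + 3*(I*√2)³) - 8) = -89*(8*(12 + 3*(-2*I*√2)) - 8) = -89*(8*(12 - 6*I*√2) - 8) = -89*((96 - 48*I*√2) - 8) = -89*(88 - 48*I*√2) = -7832 + 4272*I*√2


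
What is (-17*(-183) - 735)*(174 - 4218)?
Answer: -9608544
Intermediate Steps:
(-17*(-183) - 735)*(174 - 4218) = (3111 - 735)*(-4044) = 2376*(-4044) = -9608544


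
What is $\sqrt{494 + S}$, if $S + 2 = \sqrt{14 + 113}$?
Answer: $\sqrt{492 + \sqrt{127}} \approx 22.434$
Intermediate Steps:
$S = -2 + \sqrt{127}$ ($S = -2 + \sqrt{14 + 113} = -2 + \sqrt{127} \approx 9.2694$)
$\sqrt{494 + S} = \sqrt{494 - \left(2 - \sqrt{127}\right)} = \sqrt{492 + \sqrt{127}}$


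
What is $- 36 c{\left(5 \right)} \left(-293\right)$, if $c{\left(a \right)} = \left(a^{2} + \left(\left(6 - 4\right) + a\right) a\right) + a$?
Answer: $685620$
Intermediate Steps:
$c{\left(a \right)} = a + a^{2} + a \left(2 + a\right)$ ($c{\left(a \right)} = \left(a^{2} + \left(2 + a\right) a\right) + a = \left(a^{2} + a \left(2 + a\right)\right) + a = a + a^{2} + a \left(2 + a\right)$)
$- 36 c{\left(5 \right)} \left(-293\right) = - 36 \cdot 5 \left(3 + 2 \cdot 5\right) \left(-293\right) = - 36 \cdot 5 \left(3 + 10\right) \left(-293\right) = - 36 \cdot 5 \cdot 13 \left(-293\right) = \left(-36\right) 65 \left(-293\right) = \left(-2340\right) \left(-293\right) = 685620$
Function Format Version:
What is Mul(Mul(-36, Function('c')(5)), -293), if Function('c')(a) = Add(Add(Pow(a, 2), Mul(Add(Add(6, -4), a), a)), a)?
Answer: 685620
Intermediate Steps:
Function('c')(a) = Add(a, Pow(a, 2), Mul(a, Add(2, a))) (Function('c')(a) = Add(Add(Pow(a, 2), Mul(Add(2, a), a)), a) = Add(Add(Pow(a, 2), Mul(a, Add(2, a))), a) = Add(a, Pow(a, 2), Mul(a, Add(2, a))))
Mul(Mul(-36, Function('c')(5)), -293) = Mul(Mul(-36, Mul(5, Add(3, Mul(2, 5)))), -293) = Mul(Mul(-36, Mul(5, Add(3, 10))), -293) = Mul(Mul(-36, Mul(5, 13)), -293) = Mul(Mul(-36, 65), -293) = Mul(-2340, -293) = 685620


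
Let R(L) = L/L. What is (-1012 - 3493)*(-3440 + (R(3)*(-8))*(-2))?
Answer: 15425120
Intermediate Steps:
R(L) = 1
(-1012 - 3493)*(-3440 + (R(3)*(-8))*(-2)) = (-1012 - 3493)*(-3440 + (1*(-8))*(-2)) = -4505*(-3440 - 8*(-2)) = -4505*(-3440 + 16) = -4505*(-3424) = 15425120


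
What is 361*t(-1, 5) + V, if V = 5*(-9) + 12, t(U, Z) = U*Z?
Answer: -1838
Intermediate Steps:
V = -33 (V = -45 + 12 = -33)
361*t(-1, 5) + V = 361*(-1*5) - 33 = 361*(-5) - 33 = -1805 - 33 = -1838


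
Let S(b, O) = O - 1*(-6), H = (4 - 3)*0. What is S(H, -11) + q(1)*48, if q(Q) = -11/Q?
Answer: -533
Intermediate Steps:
H = 0 (H = 1*0 = 0)
S(b, O) = 6 + O (S(b, O) = O + 6 = 6 + O)
S(H, -11) + q(1)*48 = (6 - 11) - 11/1*48 = -5 - 11*1*48 = -5 - 11*48 = -5 - 528 = -533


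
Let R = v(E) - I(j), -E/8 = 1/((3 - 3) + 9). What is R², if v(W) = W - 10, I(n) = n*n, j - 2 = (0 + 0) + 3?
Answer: 104329/81 ≈ 1288.0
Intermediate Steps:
E = -8/9 (E = -8/((3 - 3) + 9) = -8/(0 + 9) = -8/9 ≈ -0.88889)
j = 5 (j = 2 + ((0 + 0) + 3) = 2 + (0 + 3) = 2 + 3 = 5)
I(n) = n²
v(W) = -10 + W
R = -323/9 (R = (-10 - 8/9) - 1*5² = -98/9 - 1*25 = -98/9 - 25 = -323/9 ≈ -35.889)
R² = (-323/9)² = 104329/81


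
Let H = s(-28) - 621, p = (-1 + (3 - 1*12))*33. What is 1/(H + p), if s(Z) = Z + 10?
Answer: -1/969 ≈ -0.0010320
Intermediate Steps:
s(Z) = 10 + Z
p = -330 (p = (-1 + (3 - 12))*33 = (-1 - 9)*33 = -10*33 = -330)
H = -639 (H = (10 - 28) - 621 = -18 - 621 = -639)
1/(H + p) = 1/(-639 - 330) = 1/(-969) = -1/969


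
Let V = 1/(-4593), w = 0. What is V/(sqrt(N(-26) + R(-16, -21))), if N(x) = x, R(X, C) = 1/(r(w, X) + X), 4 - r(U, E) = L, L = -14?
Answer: I*sqrt(102)/234243 ≈ 4.3116e-5*I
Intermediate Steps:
r(U, E) = 18 (r(U, E) = 4 - 1*(-14) = 4 + 14 = 18)
V = -1/4593 ≈ -0.00021772
R(X, C) = 1/(18 + X)
V/(sqrt(N(-26) + R(-16, -21))) = -1/(4593*sqrt(-26 + 1/(18 - 16))) = -1/(4593*sqrt(-26 + 1/2)) = -(-I*sqrt(102)/51)/4593 = -(-1)*I*sqrt(102)/234243 = I*sqrt(102)/234243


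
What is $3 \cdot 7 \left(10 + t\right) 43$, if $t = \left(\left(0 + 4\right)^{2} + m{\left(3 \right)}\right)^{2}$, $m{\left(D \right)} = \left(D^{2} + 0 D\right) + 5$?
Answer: $821730$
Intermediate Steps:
$m{\left(D \right)} = 5 + D^{2}$ ($m{\left(D \right)} = \left(D^{2} + 0\right) + 5 = D^{2} + 5 = 5 + D^{2}$)
$t = 900$ ($t = \left(\left(0 + 4\right)^{2} + \left(5 + 3^{2}\right)\right)^{2} = \left(4^{2} + \left(5 + 9\right)\right)^{2} = \left(16 + 14\right)^{2} = 30^{2} = 900$)
$3 \cdot 7 \left(10 + t\right) 43 = 3 \cdot 7 \left(10 + 900\right) 43 = 21 \cdot 910 \cdot 43 = 19110 \cdot 43 = 821730$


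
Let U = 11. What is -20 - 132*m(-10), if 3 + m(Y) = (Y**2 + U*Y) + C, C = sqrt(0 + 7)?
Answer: 1696 - 132*sqrt(7) ≈ 1346.8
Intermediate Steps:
C = sqrt(7) ≈ 2.6458
m(Y) = -3 + sqrt(7) + Y**2 + 11*Y (m(Y) = -3 + ((Y**2 + 11*Y) + sqrt(7)) = -3 + (sqrt(7) + Y**2 + 11*Y) = -3 + sqrt(7) + Y**2 + 11*Y)
-20 - 132*m(-10) = -20 - 132*(-3 + sqrt(7) + (-10)**2 + 11*(-10)) = -20 - 132*(-3 + sqrt(7) + 100 - 110) = -20 - 132*(-13 + sqrt(7)) = -20 + (1716 - 132*sqrt(7)) = 1696 - 132*sqrt(7)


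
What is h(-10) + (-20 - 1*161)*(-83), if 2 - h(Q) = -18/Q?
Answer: 75116/5 ≈ 15023.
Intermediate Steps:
h(Q) = 2 + 18/Q (h(Q) = 2 - (-18)/Q = 2 + 18/Q)
h(-10) + (-20 - 1*161)*(-83) = (2 + 18/(-10)) + (-20 - 1*161)*(-83) = (2 + 18*(-⅒)) + (-20 - 161)*(-83) = (2 - 9/5) - 181*(-83) = ⅕ + 15023 = 75116/5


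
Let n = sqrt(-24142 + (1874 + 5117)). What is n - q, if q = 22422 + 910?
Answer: -23332 + I*sqrt(17151) ≈ -23332.0 + 130.96*I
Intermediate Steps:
q = 23332
n = I*sqrt(17151) (n = sqrt(-24142 + 6991) = sqrt(-17151) = I*sqrt(17151) ≈ 130.96*I)
n - q = I*sqrt(17151) - 1*23332 = I*sqrt(17151) - 23332 = -23332 + I*sqrt(17151)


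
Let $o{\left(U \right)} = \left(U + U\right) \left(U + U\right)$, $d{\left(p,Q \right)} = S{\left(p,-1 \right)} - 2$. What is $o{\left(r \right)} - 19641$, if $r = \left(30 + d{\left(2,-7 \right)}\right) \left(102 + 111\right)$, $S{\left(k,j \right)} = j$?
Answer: $132276363$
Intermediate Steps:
$d{\left(p,Q \right)} = -3$ ($d{\left(p,Q \right)} = -1 - 2 = -3$)
$r = 5751$ ($r = \left(30 - 3\right) \left(102 + 111\right) = 27 \cdot 213 = 5751$)
$o{\left(U \right)} = 4 U^{2}$ ($o{\left(U \right)} = 2 U 2 U = 4 U^{2}$)
$o{\left(r \right)} - 19641 = 4 \cdot 5751^{2} - 19641 = 4 \cdot 33074001 - 19641 = 132296004 - 19641 = 132276363$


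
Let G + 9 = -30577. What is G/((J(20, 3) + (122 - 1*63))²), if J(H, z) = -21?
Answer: -15293/722 ≈ -21.181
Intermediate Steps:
G = -30586 (G = -9 - 30577 = -30586)
G/((J(20, 3) + (122 - 1*63))²) = -30586/(-21 + (122 - 1*63))² = -30586/(-21 + (122 - 63))² = -30586/(-21 + 59)² = -30586/(38²) = -30586/1444 = -30586*1/1444 = -15293/722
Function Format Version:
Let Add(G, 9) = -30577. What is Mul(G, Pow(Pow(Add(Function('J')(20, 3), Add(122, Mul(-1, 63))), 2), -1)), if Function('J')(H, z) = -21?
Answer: Rational(-15293, 722) ≈ -21.181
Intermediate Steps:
G = -30586 (G = Add(-9, -30577) = -30586)
Mul(G, Pow(Pow(Add(Function('J')(20, 3), Add(122, Mul(-1, 63))), 2), -1)) = Mul(-30586, Pow(Pow(Add(-21, Add(122, Mul(-1, 63))), 2), -1)) = Mul(-30586, Pow(Pow(Add(-21, Add(122, -63)), 2), -1)) = Mul(-30586, Pow(Pow(Add(-21, 59), 2), -1)) = Mul(-30586, Pow(Pow(38, 2), -1)) = Mul(-30586, Pow(1444, -1)) = Mul(-30586, Rational(1, 1444)) = Rational(-15293, 722)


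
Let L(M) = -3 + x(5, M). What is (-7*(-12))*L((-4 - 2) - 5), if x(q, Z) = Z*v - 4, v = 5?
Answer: -5208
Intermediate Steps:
x(q, Z) = -4 + 5*Z (x(q, Z) = Z*5 - 4 = 5*Z - 4 = -4 + 5*Z)
L(M) = -7 + 5*M (L(M) = -3 + (-4 + 5*M) = -7 + 5*M)
(-7*(-12))*L((-4 - 2) - 5) = (-7*(-12))*(-7 + 5*((-4 - 2) - 5)) = 84*(-7 + 5*(-6 - 5)) = 84*(-7 + 5*(-11)) = 84*(-7 - 55) = 84*(-62) = -5208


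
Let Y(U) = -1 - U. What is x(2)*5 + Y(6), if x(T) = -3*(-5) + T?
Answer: 78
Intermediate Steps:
x(T) = 15 + T
x(2)*5 + Y(6) = (15 + 2)*5 + (-1 - 1*6) = 17*5 + (-1 - 6) = 85 - 7 = 78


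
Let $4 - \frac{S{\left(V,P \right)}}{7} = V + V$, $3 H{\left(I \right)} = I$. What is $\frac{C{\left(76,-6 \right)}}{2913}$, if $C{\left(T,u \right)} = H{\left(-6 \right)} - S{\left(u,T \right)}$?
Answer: $- \frac{38}{971} \approx -0.039135$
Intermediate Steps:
$H{\left(I \right)} = \frac{I}{3}$
$S{\left(V,P \right)} = 28 - 14 V$ ($S{\left(V,P \right)} = 28 - 7 \left(V + V\right) = 28 - 7 \cdot 2 V = 28 - 14 V$)
$C{\left(T,u \right)} = -30 + 14 u$ ($C{\left(T,u \right)} = \frac{1}{3} \left(-6\right) - \left(28 - 14 u\right) = -2 + \left(-28 + 14 u\right) = -30 + 14 u$)
$\frac{C{\left(76,-6 \right)}}{2913} = \frac{-30 + 14 \left(-6\right)}{2913} = \left(-30 - 84\right) \frac{1}{2913} = \left(-114\right) \frac{1}{2913} = - \frac{38}{971}$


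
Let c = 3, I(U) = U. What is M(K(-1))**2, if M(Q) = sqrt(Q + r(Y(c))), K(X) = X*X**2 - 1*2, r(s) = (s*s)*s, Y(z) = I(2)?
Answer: 5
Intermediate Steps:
Y(z) = 2
r(s) = s**3 (r(s) = s**2*s = s**3)
K(X) = -2 + X**3 (K(X) = X**3 - 2 = -2 + X**3)
M(Q) = sqrt(8 + Q) (M(Q) = sqrt(Q + 2**3) = sqrt(Q + 8) = sqrt(8 + Q))
M(K(-1))**2 = (sqrt(8 + (-2 + (-1)**3)))**2 = (sqrt(8 + (-2 - 1)))**2 = (sqrt(8 - 3))**2 = (sqrt(5))**2 = 5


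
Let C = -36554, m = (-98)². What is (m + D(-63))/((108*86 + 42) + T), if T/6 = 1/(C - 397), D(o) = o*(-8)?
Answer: 31125059/28729402 ≈ 1.0834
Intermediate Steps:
m = 9604
D(o) = -8*o
T = -2/12317 (T = 6/(-36554 - 397) = 6/(-36951) = 6*(-1/36951) = -2/12317 ≈ -0.00016238)
(m + D(-63))/((108*86 + 42) + T) = (9604 - 8*(-63))/((108*86 + 42) - 2/12317) = (9604 + 504)/((9288 + 42) - 2/12317) = 10108/(9330 - 2/12317) = 10108/(114917608/12317) = 10108*(12317/114917608) = 31125059/28729402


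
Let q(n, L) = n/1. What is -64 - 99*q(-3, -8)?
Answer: 233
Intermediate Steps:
q(n, L) = n (q(n, L) = n*1 = n)
-64 - 99*q(-3, -8) = -64 - 99*(-3) = -64 + 297 = 233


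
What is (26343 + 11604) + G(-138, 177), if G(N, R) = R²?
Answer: 69276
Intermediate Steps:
(26343 + 11604) + G(-138, 177) = (26343 + 11604) + 177² = 37947 + 31329 = 69276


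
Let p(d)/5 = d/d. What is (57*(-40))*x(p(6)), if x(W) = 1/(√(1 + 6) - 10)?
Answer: 7600/31 + 760*√7/31 ≈ 310.02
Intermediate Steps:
p(d) = 5 (p(d) = 5*(d/d) = 5*1 = 5)
x(W) = 1/(-10 + √7) (x(W) = 1/(√7 - 10) = 1/(-10 + √7))
(57*(-40))*x(p(6)) = (57*(-40))*(-10/93 - √7/93) = -2280*(-10/93 - √7/93) = 7600/31 + 760*√7/31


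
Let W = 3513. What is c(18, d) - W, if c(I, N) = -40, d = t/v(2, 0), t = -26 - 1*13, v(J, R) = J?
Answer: -3553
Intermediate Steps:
t = -39 (t = -26 - 13 = -39)
d = -39/2 ≈ -19.500
c(18, d) - W = -40 - 1*3513 = -40 - 3513 = -3553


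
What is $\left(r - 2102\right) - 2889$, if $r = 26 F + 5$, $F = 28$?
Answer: $-4258$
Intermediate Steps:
$r = 733$ ($r = 26 \cdot 28 + 5 = 728 + 5 = 733$)
$\left(r - 2102\right) - 2889 = \left(733 - 2102\right) - 2889 = -1369 - 2889 = -4258$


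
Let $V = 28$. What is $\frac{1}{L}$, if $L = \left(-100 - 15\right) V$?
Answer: $- \frac{1}{3220} \approx -0.00031056$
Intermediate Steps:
$L = -3220$ ($L = \left(-100 - 15\right) 28 = \left(-115\right) 28 = -3220$)
$\frac{1}{L} = \frac{1}{-3220} = - \frac{1}{3220}$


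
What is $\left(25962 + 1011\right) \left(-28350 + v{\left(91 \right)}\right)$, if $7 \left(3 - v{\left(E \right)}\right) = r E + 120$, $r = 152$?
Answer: $- \frac{5728552713}{7} \approx -8.1836 \cdot 10^{8}$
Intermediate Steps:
$v{\left(E \right)} = - \frac{99}{7} - \frac{152 E}{7}$ ($v{\left(E \right)} = 3 - \frac{152 E + 120}{7} = 3 - \frac{120 + 152 E}{7} = 3 - \left(\frac{120}{7} + \frac{152 E}{7}\right) = - \frac{99}{7} - \frac{152 E}{7}$)
$\left(25962 + 1011\right) \left(-28350 + v{\left(91 \right)}\right) = \left(25962 + 1011\right) \left(-28350 - \frac{13931}{7}\right) = 26973 \left(-28350 - \frac{13931}{7}\right) = 26973 \left(- \frac{212381}{7}\right) = - \frac{5728552713}{7}$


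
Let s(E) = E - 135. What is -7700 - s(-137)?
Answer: -7428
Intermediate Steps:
s(E) = -135 + E
-7700 - s(-137) = -7700 - (-135 - 137) = -7700 - 1*(-272) = -7700 + 272 = -7428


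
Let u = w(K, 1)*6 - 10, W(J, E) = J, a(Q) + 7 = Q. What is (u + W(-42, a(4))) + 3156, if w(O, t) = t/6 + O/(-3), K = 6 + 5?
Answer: 3083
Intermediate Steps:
a(Q) = -7 + Q
K = 11
w(O, t) = -O/3 + t/6 (w(O, t) = t*(1/6) + O*(-1/3) = t/6 - O/3 = -O/3 + t/6)
u = -31 (u = (-1/3*11 + (1/6)*1)*6 - 10 = (-11/3 + 1/6)*6 - 10 = -7/2*6 - 10 = -21 - 10 = -31)
(u + W(-42, a(4))) + 3156 = (-31 - 42) + 3156 = -73 + 3156 = 3083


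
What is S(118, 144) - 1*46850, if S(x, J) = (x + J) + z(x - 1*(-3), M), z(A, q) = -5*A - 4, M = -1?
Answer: -47197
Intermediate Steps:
z(A, q) = -4 - 5*A
S(x, J) = -19 + J - 4*x (S(x, J) = (x + J) + (-4 - 5*(x - 1*(-3))) = (J + x) + (-4 - 5*(x + 3)) = (J + x) + (-4 - 5*(3 + x)) = (J + x) + (-4 + (-15 - 5*x)) = (J + x) + (-19 - 5*x) = -19 + J - 4*x)
S(118, 144) - 1*46850 = (-19 + 144 - 4*118) - 1*46850 = (-19 + 144 - 472) - 46850 = -347 - 46850 = -47197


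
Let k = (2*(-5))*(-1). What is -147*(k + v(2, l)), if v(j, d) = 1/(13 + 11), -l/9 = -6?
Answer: -11809/8 ≈ -1476.1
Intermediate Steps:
l = 54 (l = -9*(-6) = 54)
v(j, d) = 1/24
k = 10 (k = -10*(-1) = 10)
-147*(k + v(2, l)) = -147*(10 + 1/24) = -147*241/24 = -11809/8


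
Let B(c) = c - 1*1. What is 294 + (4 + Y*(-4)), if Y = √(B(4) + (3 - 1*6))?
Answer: 298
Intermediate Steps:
B(c) = -1 + c (B(c) = c - 1 = -1 + c)
Y = 0 (Y = √((-1 + 4) + (3 - 1*6)) = √(3 + (3 - 6)) = √(3 - 3) = √0 = 0)
294 + (4 + Y*(-4)) = 294 + (4 + 0*(-4)) = 294 + (4 + 0) = 294 + 4 = 298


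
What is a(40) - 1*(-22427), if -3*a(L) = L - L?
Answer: 22427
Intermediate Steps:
a(L) = 0 (a(L) = -(L - L)/3 = -⅓*0 = 0)
a(40) - 1*(-22427) = 0 - 1*(-22427) = 0 + 22427 = 22427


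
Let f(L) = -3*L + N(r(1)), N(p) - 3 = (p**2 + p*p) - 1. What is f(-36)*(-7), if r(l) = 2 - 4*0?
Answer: -826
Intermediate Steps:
r(l) = 2 (r(l) = 2 + 0 = 2)
N(p) = 2 + 2*p**2 (N(p) = 3 + ((p**2 + p*p) - 1) = 3 + ((p**2 + p**2) - 1) = 3 + (2*p**2 - 1) = 3 + (-1 + 2*p**2) = 2 + 2*p**2)
f(L) = 10 - 3*L (f(L) = -3*L + (2 + 2*2**2) = -3*L + (2 + 2*4) = -3*L + (2 + 8) = -3*L + 10 = 10 - 3*L)
f(-36)*(-7) = (10 - 3*(-36))*(-7) = (10 + 108)*(-7) = 118*(-7) = -826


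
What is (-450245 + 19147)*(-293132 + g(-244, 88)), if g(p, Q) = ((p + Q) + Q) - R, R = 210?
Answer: 126488464180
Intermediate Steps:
g(p, Q) = -210 + p + 2*Q (g(p, Q) = ((p + Q) + Q) - 1*210 = ((Q + p) + Q) - 210 = (p + 2*Q) - 210 = -210 + p + 2*Q)
(-450245 + 19147)*(-293132 + g(-244, 88)) = (-450245 + 19147)*(-293132 + (-210 - 244 + 2*88)) = -431098*(-293132 + (-210 - 244 + 176)) = -431098*(-293132 - 278) = -431098*(-293410) = 126488464180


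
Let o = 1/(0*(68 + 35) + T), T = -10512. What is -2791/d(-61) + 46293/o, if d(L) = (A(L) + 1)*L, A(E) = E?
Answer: -1781073181351/3660 ≈ -4.8663e+8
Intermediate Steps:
d(L) = L*(1 + L) (d(L) = (L + 1)*L = (1 + L)*L = L*(1 + L))
o = -1/10512 (o = 1/(0*(68 + 35) - 10512) = 1/(0*103 - 10512) = 1/(0 - 10512) = 1/(-10512) = -1/10512 ≈ -9.5129e-5)
-2791/d(-61) + 46293/o = -2791*(-1/(61*(1 - 61))) + 46293/(-1/10512) = -2791/((-61*(-60))) + 46293*(-10512) = -2791/3660 - 486632016 = -1781073181351/3660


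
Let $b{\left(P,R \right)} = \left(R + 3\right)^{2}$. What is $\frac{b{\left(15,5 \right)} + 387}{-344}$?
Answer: $- \frac{451}{344} \approx -1.311$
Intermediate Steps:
$b{\left(P,R \right)} = \left(3 + R\right)^{2}$
$\frac{b{\left(15,5 \right)} + 387}{-344} = \frac{\left(3 + 5\right)^{2} + 387}{-344} = - \frac{8^{2} + 387}{344} = - \frac{64 + 387}{344} = \left(- \frac{1}{344}\right) 451 = - \frac{451}{344}$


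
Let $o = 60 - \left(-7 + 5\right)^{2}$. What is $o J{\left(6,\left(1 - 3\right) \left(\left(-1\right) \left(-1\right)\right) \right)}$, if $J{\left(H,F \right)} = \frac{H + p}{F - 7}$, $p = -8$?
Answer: $\frac{112}{9} \approx 12.444$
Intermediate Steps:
$J{\left(H,F \right)} = \frac{-8 + H}{-7 + F}$ ($J{\left(H,F \right)} = \frac{H - 8}{F - 7} = \frac{-8 + H}{-7 + F}$)
$o = 56$ ($o = 60 - \left(-2\right)^{2} = 60 - 4 = 56$)
$o J{\left(6,\left(1 - 3\right) \left(\left(-1\right) \left(-1\right)\right) \right)} = 56 \frac{-8 + 6}{-7 + \left(1 - 3\right) \left(\left(-1\right) \left(-1\right)\right)} = 56 \frac{1}{-7 - 2} \left(-2\right) = 56 \frac{1}{-9} \left(-2\right) = 56 \left(\left(- \frac{1}{9}\right) \left(-2\right)\right) = 56 \cdot \frac{2}{9} = \frac{112}{9}$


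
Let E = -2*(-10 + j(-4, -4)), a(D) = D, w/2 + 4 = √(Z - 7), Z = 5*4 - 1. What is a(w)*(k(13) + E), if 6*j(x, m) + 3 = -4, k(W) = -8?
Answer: -344/3 + 172*√3/3 ≈ -15.362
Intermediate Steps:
Z = 19 (Z = 20 - 1 = 19)
j(x, m) = -7/6 (j(x, m) = -½ + (⅙)*(-4) = -½ - ⅔ = -7/6)
w = -8 + 4*√3 (w = -8 + 2*√(19 - 7) = -8 + 2*√12 = -8 + 2*(2*√3) = -8 + 4*√3 ≈ -1.0718)
E = 67/3 (E = -2*(-10 - 7/6) = -2*(-67/6) = 67/3 ≈ 22.333)
a(w)*(k(13) + E) = (-8 + 4*√3)*(-8 + 67/3) = (-8 + 4*√3)*(43/3) = -344/3 + 172*√3/3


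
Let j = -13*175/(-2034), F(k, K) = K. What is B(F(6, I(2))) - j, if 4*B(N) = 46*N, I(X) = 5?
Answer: 57340/1017 ≈ 56.382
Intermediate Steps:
B(N) = 23*N/2 (B(N) = (46*N)/4 = 23*N/2)
j = 2275/2034 (j = -2275*(-1/2034) = 2275/2034 ≈ 1.1185)
B(F(6, I(2))) - j = (23/2)*5 - 1*2275/2034 = 115/2 - 2275/2034 = 57340/1017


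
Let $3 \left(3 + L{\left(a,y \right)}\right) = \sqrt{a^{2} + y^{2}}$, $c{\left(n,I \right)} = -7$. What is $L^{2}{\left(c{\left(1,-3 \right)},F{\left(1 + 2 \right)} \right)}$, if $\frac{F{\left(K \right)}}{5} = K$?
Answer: $\frac{\left(9 - \sqrt{274}\right)^{2}}{9} \approx 6.3386$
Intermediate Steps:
$F{\left(K \right)} = 5 K$
$L{\left(a,y \right)} = -3 + \frac{\sqrt{a^{2} + y^{2}}}{3}$
$L^{2}{\left(c{\left(1,-3 \right)},F{\left(1 + 2 \right)} \right)} = \left(-3 + \frac{\sqrt{\left(-7\right)^{2} + \left(5 \left(1 + 2\right)\right)^{2}}}{3}\right)^{2} = \left(-3 + \frac{\sqrt{49 + \left(5 \cdot 3\right)^{2}}}{3}\right)^{2} = \left(-3 + \frac{\sqrt{49 + 15^{2}}}{3}\right)^{2} = \left(-3 + \frac{\sqrt{49 + 225}}{3}\right)^{2} = \left(-3 + \frac{\sqrt{274}}{3}\right)^{2}$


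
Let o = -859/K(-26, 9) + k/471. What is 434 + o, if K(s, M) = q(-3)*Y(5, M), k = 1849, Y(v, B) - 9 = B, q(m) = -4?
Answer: 5085175/11304 ≈ 449.86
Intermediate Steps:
Y(v, B) = 9 + B
K(s, M) = -36 - 4*M (K(s, M) = -4*(9 + M) = -36 - 4*M)
o = 179239/11304 (o = -859/(-36 - 4*9) + 1849/471 = -859/(-36 - 36) + 1849*(1/471) = -859/(-72) + 1849/471 = -859*(-1/72) + 1849/471 = 859/72 + 1849/471 = 179239/11304 ≈ 15.856)
434 + o = 434 + 179239/11304 = 5085175/11304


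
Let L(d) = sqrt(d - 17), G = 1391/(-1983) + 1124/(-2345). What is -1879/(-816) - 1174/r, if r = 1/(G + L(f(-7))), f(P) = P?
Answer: 1756274565691/1264836720 - 2348*I*sqrt(6) ≈ 1388.5 - 5751.4*I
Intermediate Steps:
G = -5490787/4650135 (G = 1391*(-1/1983) + 1124*(-1/2345) = -1391/1983 - 1124/2345 = -5490787/4650135 ≈ -1.1808)
L(d) = sqrt(-17 + d)
r = 1/(-5490787/4650135 + 2*I*sqrt(6)) (r = 1/(-5490787/4650135 + sqrt(-17 - 7)) = 1/(-5490787/4650135 + sqrt(-24)) = 1/(-5490787/4650135 + 2*I*sqrt(6)) ≈ -0.046498 - 0.19292*I)
-1879/(-816) - 1174/r = -1879/(-816) - 1174/(-25532900806245/549118874316769 - 43247511036450*I*sqrt(6)/549118874316769) = -1879*(-1/816) - 1174/(-25532900806245/549118874316769 - 43247511036450*I*sqrt(6)/549118874316769) = 1879/816 - 1174/(-25532900806245/549118874316769 - 43247511036450*I*sqrt(6)/549118874316769)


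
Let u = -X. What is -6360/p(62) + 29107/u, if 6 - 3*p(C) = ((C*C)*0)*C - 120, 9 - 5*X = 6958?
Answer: -6347195/48643 ≈ -130.49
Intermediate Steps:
X = -6949/5 (X = 9/5 - ⅕*6958 = 9/5 - 6958/5 = -6949/5 ≈ -1389.8)
u = 6949/5 (u = -1*(-6949/5) = 6949/5 ≈ 1389.8)
p(C) = 42 (p(C) = 2 - (((C*C)*0)*C - 120)/3 = 2 - ((C²*0)*C - 120)/3 = 2 - (0*C - 120)/3 = 2 - (0 - 120)/3 = 2 - ⅓*(-120) = 2 + 40 = 42)
-6360/p(62) + 29107/u = -6360/42 + 29107/(6949/5) = -6360*1/42 + 29107*(5/6949) = -1060/7 + 145535/6949 = -6347195/48643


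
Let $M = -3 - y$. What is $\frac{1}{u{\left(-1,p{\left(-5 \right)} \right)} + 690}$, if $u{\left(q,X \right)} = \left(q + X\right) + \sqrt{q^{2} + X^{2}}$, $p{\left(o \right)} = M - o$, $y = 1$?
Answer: $\frac{345}{238049} - \frac{\sqrt{2}}{476098} \approx 0.0014463$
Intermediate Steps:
$M = -4$ ($M = -3 - 1 = -4$)
$p{\left(o \right)} = -4 - o$
$u{\left(q,X \right)} = X + q + \sqrt{X^{2} + q^{2}}$ ($u{\left(q,X \right)} = \left(X + q\right) + \sqrt{X^{2} + q^{2}} = X + q + \sqrt{X^{2} + q^{2}}$)
$\frac{1}{u{\left(-1,p{\left(-5 \right)} \right)} + 690} = \frac{1}{\left(\left(-4 - -5\right) - 1 + \sqrt{\left(-4 - -5\right)^{2} + \left(-1\right)^{2}}\right) + 690} = \frac{1}{\left(\left(-4 + 5\right) - 1 + \sqrt{\left(-4 + 5\right)^{2} + 1}\right) + 690} = \frac{1}{\left(1 - 1 + \sqrt{1^{2} + 1}\right) + 690} = \frac{1}{\left(1 - 1 + \sqrt{1 + 1}\right) + 690} = \frac{1}{\left(1 - 1 + \sqrt{2}\right) + 690} = \frac{1}{\sqrt{2} + 690} = \frac{1}{690 + \sqrt{2}}$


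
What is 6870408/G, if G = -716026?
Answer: -3435204/358013 ≈ -9.5952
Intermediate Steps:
6870408/G = 6870408/(-716026) = 6870408*(-1/716026) = -3435204/358013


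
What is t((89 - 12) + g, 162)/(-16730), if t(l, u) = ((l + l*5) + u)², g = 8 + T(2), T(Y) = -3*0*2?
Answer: -32256/1195 ≈ -26.992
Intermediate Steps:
T(Y) = 0 (T(Y) = 0*2 = 0)
g = 8 (g = 8 + 0 = 8)
t(l, u) = (u + 6*l)² (t(l, u) = ((l + 5*l) + u)² = (6*l + u)² = (u + 6*l)²)
t((89 - 12) + g, 162)/(-16730) = (162 + 6*((89 - 12) + 8))²/(-16730) = (162 + 6*(77 + 8))²*(-1/16730) = (162 + 6*85)²*(-1/16730) = (162 + 510)²*(-1/16730) = 672²*(-1/16730) = 451584*(-1/16730) = -32256/1195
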